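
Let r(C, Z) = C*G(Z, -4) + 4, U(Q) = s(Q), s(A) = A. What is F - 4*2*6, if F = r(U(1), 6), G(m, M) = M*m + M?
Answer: -72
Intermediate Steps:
G(m, M) = M + M*m
U(Q) = Q
r(C, Z) = 4 + C*(-4 - 4*Z) (r(C, Z) = C*(-4*(1 + Z)) + 4 = C*(-4 - 4*Z) + 4 = 4 + C*(-4 - 4*Z))
F = -24 (F = 4 - 4*1 - 4*1*6 = 4 - 4 - 24 = -24)
F - 4*2*6 = -24 - 4*2*6 = -24 - 8*6 = -24 - 48 = -72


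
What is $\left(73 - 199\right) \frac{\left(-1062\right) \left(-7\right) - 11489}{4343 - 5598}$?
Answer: $- \frac{102186}{251} \approx -407.12$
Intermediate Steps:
$\left(73 - 199\right) \frac{\left(-1062\right) \left(-7\right) - 11489}{4343 - 5598} = \left(73 - 199\right) \frac{7434 - 11489}{-1255} = - 126 \left(\left(-4055\right) \left(- \frac{1}{1255}\right)\right) = \left(-126\right) \frac{811}{251} = - \frac{102186}{251}$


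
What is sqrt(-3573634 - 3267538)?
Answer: 2*I*sqrt(1710293) ≈ 2615.6*I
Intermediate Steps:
sqrt(-3573634 - 3267538) = sqrt(-6841172) = 2*I*sqrt(1710293)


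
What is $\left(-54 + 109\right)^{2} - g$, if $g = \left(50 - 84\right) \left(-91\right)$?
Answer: $-69$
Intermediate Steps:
$g = 3094$ ($g = \left(-34\right) \left(-91\right) = 3094$)
$\left(-54 + 109\right)^{2} - g = \left(-54 + 109\right)^{2} - 3094 = 55^{2} - 3094 = 3025 - 3094 = -69$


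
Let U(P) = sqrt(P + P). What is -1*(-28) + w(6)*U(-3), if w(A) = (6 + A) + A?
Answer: 28 + 18*I*sqrt(6) ≈ 28.0 + 44.091*I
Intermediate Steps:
w(A) = 6 + 2*A
U(P) = sqrt(2)*sqrt(P) (U(P) = sqrt(2*P) = sqrt(2)*sqrt(P))
-1*(-28) + w(6)*U(-3) = -1*(-28) + (6 + 2*6)*(sqrt(2)*sqrt(-3)) = 28 + (6 + 12)*(sqrt(2)*(I*sqrt(3))) = 28 + 18*(I*sqrt(6)) = 28 + 18*I*sqrt(6)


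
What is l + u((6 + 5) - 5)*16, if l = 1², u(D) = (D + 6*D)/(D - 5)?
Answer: 673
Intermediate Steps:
u(D) = 7*D/(-5 + D) (u(D) = (7*D)/(-5 + D) = 7*D/(-5 + D))
l = 1
l + u((6 + 5) - 5)*16 = 1 + (7*((6 + 5) - 5)/(-5 + ((6 + 5) - 5)))*16 = 1 + (7*(11 - 5)/(-5 + (11 - 5)))*16 = 1 + (7*6/(-5 + 6))*16 = 1 + (7*6/1)*16 = 1 + (7*6*1)*16 = 1 + 42*16 = 1 + 672 = 673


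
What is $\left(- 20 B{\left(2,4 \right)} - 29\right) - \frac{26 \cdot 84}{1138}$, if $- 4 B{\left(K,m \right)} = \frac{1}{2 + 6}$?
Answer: $- \frac{137899}{4552} \approx -30.294$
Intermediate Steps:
$B{\left(K,m \right)} = - \frac{1}{32}$ ($B{\left(K,m \right)} = - \frac{1}{4 \left(2 + 6\right)} = - \frac{1}{4 \cdot 8} = \left(- \frac{1}{4}\right) \frac{1}{8} = - \frac{1}{32}$)
$\left(- 20 B{\left(2,4 \right)} - 29\right) - \frac{26 \cdot 84}{1138} = \left(\left(-20\right) \left(- \frac{1}{32}\right) - 29\right) - \frac{26 \cdot 84}{1138} = \left(\frac{5}{8} - 29\right) - 2184 \cdot \frac{1}{1138} = - \frac{227}{8} - \frac{1092}{569} = - \frac{137899}{4552}$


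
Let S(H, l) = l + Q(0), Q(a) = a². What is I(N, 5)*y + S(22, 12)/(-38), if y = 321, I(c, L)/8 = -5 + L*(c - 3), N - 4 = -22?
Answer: -5367126/19 ≈ -2.8248e+5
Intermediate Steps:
N = -18 (N = 4 - 22 = -18)
S(H, l) = l (S(H, l) = l + 0² = l + 0 = l)
I(c, L) = -40 + 8*L*(-3 + c) (I(c, L) = 8*(-5 + L*(c - 3)) = 8*(-5 + L*(-3 + c)) = -40 + 8*L*(-3 + c))
I(N, 5)*y + S(22, 12)/(-38) = (-40 - 24*5 + 8*5*(-18))*321 + 12/(-38) = (-40 - 120 - 720)*321 + 12*(-1/38) = -880*321 - 6/19 = -282480 - 6/19 = -5367126/19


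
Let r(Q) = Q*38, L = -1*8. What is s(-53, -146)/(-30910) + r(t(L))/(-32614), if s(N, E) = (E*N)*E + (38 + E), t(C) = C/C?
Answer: 9211987251/252024685 ≈ 36.552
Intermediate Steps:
L = -8
t(C) = 1
s(N, E) = 38 + E + N*E² (s(N, E) = N*E² + (38 + E) = 38 + E + N*E²)
r(Q) = 38*Q
s(-53, -146)/(-30910) + r(t(L))/(-32614) = (38 - 146 - 53*(-146)²)/(-30910) + (38*1)/(-32614) = (38 - 146 - 53*21316)*(-1/30910) + 38*(-1/32614) = (38 - 146 - 1129748)*(-1/30910) - 19/16307 = -1129856*(-1/30910) - 19/16307 = 564928/15455 - 19/16307 = 9211987251/252024685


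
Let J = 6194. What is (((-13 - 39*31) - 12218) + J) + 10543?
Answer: 3297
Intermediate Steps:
(((-13 - 39*31) - 12218) + J) + 10543 = (((-13 - 39*31) - 12218) + 6194) + 10543 = (((-13 - 1209) - 12218) + 6194) + 10543 = ((-1222 - 12218) + 6194) + 10543 = (-13440 + 6194) + 10543 = -7246 + 10543 = 3297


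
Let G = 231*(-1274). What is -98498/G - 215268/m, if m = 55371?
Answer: -9649691339/2715892179 ≈ -3.5530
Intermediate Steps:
G = -294294
-98498/G - 215268/m = -98498/(-294294) - 215268/55371 = -98498*(-1/294294) - 215268*1/55371 = 49249/147147 - 71756/18457 = -9649691339/2715892179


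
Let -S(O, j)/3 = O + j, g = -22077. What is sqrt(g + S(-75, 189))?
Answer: 3*I*sqrt(2491) ≈ 149.73*I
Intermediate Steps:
S(O, j) = -3*O - 3*j (S(O, j) = -3*(O + j) = -3*O - 3*j)
sqrt(g + S(-75, 189)) = sqrt(-22077 + (-3*(-75) - 3*189)) = sqrt(-22077 + (225 - 567)) = sqrt(-22077 - 342) = sqrt(-22419) = 3*I*sqrt(2491)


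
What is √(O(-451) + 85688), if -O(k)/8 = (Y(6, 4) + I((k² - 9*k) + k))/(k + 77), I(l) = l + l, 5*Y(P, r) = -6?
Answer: 2*√20663176490/935 ≈ 307.48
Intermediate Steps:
Y(P, r) = -6/5 (Y(P, r) = (⅕)*(-6) = -6/5)
I(l) = 2*l
O(k) = -8*(-6/5 - 16*k + 2*k²)/(77 + k) (O(k) = -8*(-6/5 + 2*((k² - 9*k) + k))/(k + 77) = -8*(-6/5 + 2*(k² - 8*k))/(77 + k) = -8*(-6/5 + (-16*k + 2*k²))/(77 + k) = -8*(-6/5 - 16*k + 2*k²)/(77 + k))
√(O(-451) + 85688) = √(16*(3 - 5*(-451)*(-8 - 451))/(5*(77 - 451)) + 85688) = √((16/5)*(3 - 5*(-451)*(-459))/(-374) + 85688) = √((16/5)*(-1/374)*(3 - 1035045) + 85688) = √((16/5)*(-1/374)*(-1035042) + 85688) = √(8280336/935 + 85688) = √(88398616/935) = 2*√20663176490/935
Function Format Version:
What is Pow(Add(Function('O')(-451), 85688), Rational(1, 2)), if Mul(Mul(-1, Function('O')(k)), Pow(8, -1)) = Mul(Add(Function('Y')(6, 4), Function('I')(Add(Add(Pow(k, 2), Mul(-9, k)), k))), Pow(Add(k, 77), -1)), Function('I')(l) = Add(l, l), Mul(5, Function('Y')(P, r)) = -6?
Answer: Mul(Rational(2, 935), Pow(20663176490, Rational(1, 2))) ≈ 307.48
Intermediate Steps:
Function('Y')(P, r) = Rational(-6, 5) (Function('Y')(P, r) = Mul(Rational(1, 5), -6) = Rational(-6, 5))
Function('I')(l) = Mul(2, l)
Function('O')(k) = Mul(-8, Pow(Add(77, k), -1), Add(Rational(-6, 5), Mul(-16, k), Mul(2, Pow(k, 2)))) (Function('O')(k) = Mul(-8, Mul(Add(Rational(-6, 5), Mul(2, Add(Add(Pow(k, 2), Mul(-9, k)), k))), Pow(Add(k, 77), -1))) = Mul(-8, Mul(Add(Rational(-6, 5), Mul(2, Add(Pow(k, 2), Mul(-8, k)))), Pow(Add(77, k), -1))) = Mul(-8, Mul(Add(Rational(-6, 5), Add(Mul(-16, k), Mul(2, Pow(k, 2)))), Pow(Add(77, k), -1))) = Mul(-8, Mul(Add(Rational(-6, 5), Mul(-16, k), Mul(2, Pow(k, 2))), Pow(Add(77, k), -1))) = Mul(-8, Mul(Pow(Add(77, k), -1), Add(Rational(-6, 5), Mul(-16, k), Mul(2, Pow(k, 2))))) = Mul(-8, Pow(Add(77, k), -1), Add(Rational(-6, 5), Mul(-16, k), Mul(2, Pow(k, 2)))))
Pow(Add(Function('O')(-451), 85688), Rational(1, 2)) = Pow(Add(Mul(Rational(16, 5), Pow(Add(77, -451), -1), Add(3, Mul(-5, -451, Add(-8, -451)))), 85688), Rational(1, 2)) = Pow(Add(Mul(Rational(16, 5), Pow(-374, -1), Add(3, Mul(-5, -451, -459))), 85688), Rational(1, 2)) = Pow(Add(Mul(Rational(16, 5), Rational(-1, 374), Add(3, -1035045)), 85688), Rational(1, 2)) = Pow(Add(Mul(Rational(16, 5), Rational(-1, 374), -1035042), 85688), Rational(1, 2)) = Pow(Add(Rational(8280336, 935), 85688), Rational(1, 2)) = Pow(Rational(88398616, 935), Rational(1, 2)) = Mul(Rational(2, 935), Pow(20663176490, Rational(1, 2)))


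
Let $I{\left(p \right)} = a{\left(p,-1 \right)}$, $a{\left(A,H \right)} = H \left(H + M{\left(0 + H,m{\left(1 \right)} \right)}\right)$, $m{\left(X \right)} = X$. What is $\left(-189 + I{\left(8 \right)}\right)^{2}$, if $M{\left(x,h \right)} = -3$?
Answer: $34225$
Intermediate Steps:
$a{\left(A,H \right)} = H \left(-3 + H\right)$ ($a{\left(A,H \right)} = H \left(H - 3\right) = H \left(-3 + H\right)$)
$I{\left(p \right)} = 4$ ($I{\left(p \right)} = - (-3 - 1) = \left(-1\right) \left(-4\right) = 4$)
$\left(-189 + I{\left(8 \right)}\right)^{2} = \left(-189 + 4\right)^{2} = \left(-185\right)^{2} = 34225$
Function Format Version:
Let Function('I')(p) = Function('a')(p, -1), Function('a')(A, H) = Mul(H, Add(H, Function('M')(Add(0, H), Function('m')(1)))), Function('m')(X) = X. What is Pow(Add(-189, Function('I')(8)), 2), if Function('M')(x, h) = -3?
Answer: 34225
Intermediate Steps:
Function('a')(A, H) = Mul(H, Add(-3, H)) (Function('a')(A, H) = Mul(H, Add(H, -3)) = Mul(H, Add(-3, H)))
Function('I')(p) = 4 (Function('I')(p) = Mul(-1, Add(-3, -1)) = Mul(-1, -4) = 4)
Pow(Add(-189, Function('I')(8)), 2) = Pow(Add(-189, 4), 2) = Pow(-185, 2) = 34225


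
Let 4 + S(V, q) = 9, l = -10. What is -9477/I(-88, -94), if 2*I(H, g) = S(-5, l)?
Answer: -18954/5 ≈ -3790.8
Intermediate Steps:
S(V, q) = 5 (S(V, q) = -4 + 9 = 5)
I(H, g) = 5/2 (I(H, g) = (1/2)*5 = 5/2)
-9477/I(-88, -94) = -9477/5/2 = -9477*2/5 = -18954/5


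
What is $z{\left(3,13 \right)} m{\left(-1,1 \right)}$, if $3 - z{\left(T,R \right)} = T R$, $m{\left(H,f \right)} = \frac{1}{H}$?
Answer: $36$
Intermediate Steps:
$z{\left(T,R \right)} = 3 - R T$ ($z{\left(T,R \right)} = 3 - T R = 3 - R T$)
$z{\left(3,13 \right)} m{\left(-1,1 \right)} = \frac{3 - 13 \cdot 3}{-1} = \left(3 - 39\right) \left(-1\right) = \left(-36\right) \left(-1\right) = 36$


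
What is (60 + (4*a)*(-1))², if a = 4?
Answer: 1936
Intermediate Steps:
(60 + (4*a)*(-1))² = (60 + (4*4)*(-1))² = (60 + 16*(-1))² = (60 - 16)² = 44² = 1936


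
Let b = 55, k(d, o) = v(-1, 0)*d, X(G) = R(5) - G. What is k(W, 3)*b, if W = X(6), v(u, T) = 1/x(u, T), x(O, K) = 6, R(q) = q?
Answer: -55/6 ≈ -9.1667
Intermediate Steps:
v(u, T) = 1/6
X(G) = 5 - G
W = -1 (W = 5 - 1*6 = 5 - 6 = -1)
k(d, o) = d/6
k(W, 3)*b = ((1/6)*(-1))*55 = -1/6*55 = -55/6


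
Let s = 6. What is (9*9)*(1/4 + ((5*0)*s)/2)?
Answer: 81/4 ≈ 20.250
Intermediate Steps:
(9*9)*(1/4 + ((5*0)*s)/2) = (9*9)*(1/4 + ((5*0)*6)/2) = 81*(1*(¼) + (0*6)*(½)) = 81*(¼ + 0*(½)) = 81*(¼ + 0) = 81*(¼) = 81/4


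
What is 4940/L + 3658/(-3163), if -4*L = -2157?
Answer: 54610574/6822591 ≈ 8.0044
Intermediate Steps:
L = 2157/4 (L = -¼*(-2157) = 2157/4 ≈ 539.25)
4940/L + 3658/(-3163) = 4940/(2157/4) + 3658/(-3163) = 4940*(4/2157) + 3658*(-1/3163) = 19760/2157 - 3658/3163 = 54610574/6822591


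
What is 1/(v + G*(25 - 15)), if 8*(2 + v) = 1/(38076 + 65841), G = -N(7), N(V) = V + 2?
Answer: -831336/76482911 ≈ -0.010870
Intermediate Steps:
N(V) = 2 + V
G = -9 (G = -(2 + 7) = -1*9 = -9)
v = -1662671/831336 (v = -2 + 1/(8*(38076 + 65841)) = -2 + (⅛)/103917 = -2 + (⅛)*(1/103917) = -2 + 1/831336 = -1662671/831336 ≈ -2.0000)
1/(v + G*(25 - 15)) = 1/(-1662671/831336 - 9*(25 - 15)) = 1/(-1662671/831336 - 9*10) = 1/(-1662671/831336 - 90) = 1/(-76482911/831336) = -831336/76482911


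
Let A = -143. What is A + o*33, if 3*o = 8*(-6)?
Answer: -671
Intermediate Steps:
o = -16 (o = (8*(-6))/3 = (1/3)*(-48) = -16)
A + o*33 = -143 - 16*33 = -143 - 528 = -671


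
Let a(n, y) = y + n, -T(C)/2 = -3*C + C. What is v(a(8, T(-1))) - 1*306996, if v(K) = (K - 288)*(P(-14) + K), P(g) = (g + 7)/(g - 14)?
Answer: -308203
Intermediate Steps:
T(C) = 4*C (T(C) = -2*(-3*C + C) = -(-4)*C = 4*C)
a(n, y) = n + y
P(g) = (7 + g)/(-14 + g)
v(K) = (-288 + K)*(1/4 + K) (v(K) = (K - 288)*((7 - 14)/(-14 - 14) + K) = (-288 + K)*(-7/(-28) + K) = (-288 + K)*(-1/28*(-7) + K) = (-288 + K)*(1/4 + K))
v(a(8, T(-1))) - 1*306996 = (-72 + (8 + 4*(-1))**2 - 1151*(8 + 4*(-1))/4) - 1*306996 = (-72 + (8 - 4)**2 - 1151*(8 - 4)/4) - 306996 = (-72 + 4**2 - 1151/4*4) - 306996 = (-72 + 16 - 1151) - 306996 = -1207 - 306996 = -308203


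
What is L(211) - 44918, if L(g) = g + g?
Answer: -44496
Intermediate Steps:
L(g) = 2*g
L(211) - 44918 = 2*211 - 44918 = 422 - 44918 = -44496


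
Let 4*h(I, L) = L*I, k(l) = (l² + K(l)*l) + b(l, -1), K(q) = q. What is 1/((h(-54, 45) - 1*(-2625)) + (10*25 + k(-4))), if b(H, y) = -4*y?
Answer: 2/4607 ≈ 0.00043412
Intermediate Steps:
k(l) = 4 + 2*l² (k(l) = (l² + l*l) - 4*(-1) = (l² + l²) + 4 = 2*l² + 4 = 4 + 2*l²)
h(I, L) = I*L/4 (h(I, L) = (L*I)/4 = (I*L)/4 = I*L/4)
1/((h(-54, 45) - 1*(-2625)) + (10*25 + k(-4))) = 1/(((¼)*(-54)*45 - 1*(-2625)) + (10*25 + (4 + 2*(-4)²))) = 1/((-1215/2 + 2625) + (250 + (4 + 2*16))) = 1/(4035/2 + (250 + (4 + 32))) = 1/(4035/2 + (250 + 36)) = 1/(4035/2 + 286) = 1/(4607/2) = 2/4607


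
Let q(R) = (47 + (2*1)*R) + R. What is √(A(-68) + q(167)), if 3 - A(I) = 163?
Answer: 2*√97 ≈ 19.698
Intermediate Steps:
q(R) = 47 + 3*R (q(R) = (47 + 2*R) + R = 47 + 3*R)
A(I) = -160 (A(I) = 3 - 1*163 = 3 - 163 = -160)
√(A(-68) + q(167)) = √(-160 + (47 + 3*167)) = √(-160 + (47 + 501)) = √(-160 + 548) = √388 = 2*√97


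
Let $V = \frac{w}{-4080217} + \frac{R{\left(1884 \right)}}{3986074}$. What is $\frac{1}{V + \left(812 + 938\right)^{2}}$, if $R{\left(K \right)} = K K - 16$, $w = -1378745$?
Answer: $\frac{8132023449029}{24904331801783825305} \approx 3.2653 \cdot 10^{-7}$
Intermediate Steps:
$R{\left(K \right)} = -16 + K^{2}$ ($R{\left(K \right)} = K^{2} - 16 = -16 + K^{2}$)
$V = \frac{9989132512805}{8132023449029}$ ($V = - \frac{1378745}{-4080217} + \frac{-16 + 1884^{2}}{3986074} = \left(-1378745\right) \left(- \frac{1}{4080217}\right) + \left(-16 + 3549456\right) \frac{1}{3986074} = \frac{1378745}{4080217} + 3549440 \cdot \frac{1}{3986074} = \frac{1378745}{4080217} + \frac{1774720}{1993037} = \frac{9989132512805}{8132023449029} \approx 1.2284$)
$\frac{1}{V + \left(812 + 938\right)^{2}} = \frac{1}{\frac{9989132512805}{8132023449029} + \left(812 + 938\right)^{2}} = \frac{1}{\frac{9989132512805}{8132023449029} + 1750^{2}} = \frac{1}{\frac{9989132512805}{8132023449029} + 3062500} = \frac{1}{\frac{24904331801783825305}{8132023449029}} = \frac{8132023449029}{24904331801783825305}$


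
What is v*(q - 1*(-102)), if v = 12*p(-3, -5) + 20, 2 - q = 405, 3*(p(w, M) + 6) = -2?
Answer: 18060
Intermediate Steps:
p(w, M) = -20/3 (p(w, M) = -6 + (⅓)*(-2) = -6 - ⅔ = -20/3)
q = -403 (q = 2 - 1*405 = 2 - 405 = -403)
v = -60 (v = 12*(-20/3) + 20 = -80 + 20 = -60)
v*(q - 1*(-102)) = -60*(-403 - 1*(-102)) = -60*(-403 + 102) = -60*(-301) = 18060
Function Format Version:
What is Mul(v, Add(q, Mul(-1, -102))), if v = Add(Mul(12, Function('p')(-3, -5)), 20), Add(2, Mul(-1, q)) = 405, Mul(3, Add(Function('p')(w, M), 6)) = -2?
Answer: 18060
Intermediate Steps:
Function('p')(w, M) = Rational(-20, 3) (Function('p')(w, M) = Add(-6, Mul(Rational(1, 3), -2)) = Add(-6, Rational(-2, 3)) = Rational(-20, 3))
q = -403 (q = Add(2, Mul(-1, 405)) = Add(2, -405) = -403)
v = -60 (v = Add(Mul(12, Rational(-20, 3)), 20) = Add(-80, 20) = -60)
Mul(v, Add(q, Mul(-1, -102))) = Mul(-60, Add(-403, Mul(-1, -102))) = Mul(-60, Add(-403, 102)) = Mul(-60, -301) = 18060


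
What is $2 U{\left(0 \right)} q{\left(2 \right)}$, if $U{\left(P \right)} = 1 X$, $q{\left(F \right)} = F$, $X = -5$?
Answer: $-20$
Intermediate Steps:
$U{\left(P \right)} = -5$ ($U{\left(P \right)} = 1 \left(-5\right) = -5$)
$2 U{\left(0 \right)} q{\left(2 \right)} = 2 \left(-5\right) 2 = \left(-10\right) 2 = -20$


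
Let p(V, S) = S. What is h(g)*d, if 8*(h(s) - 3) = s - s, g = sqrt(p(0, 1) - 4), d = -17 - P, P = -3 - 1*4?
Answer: -30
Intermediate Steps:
P = -7 (P = -3 - 4 = -7)
d = -10 (d = -17 - 1*(-7) = -17 + 7 = -10)
g = I*sqrt(3) (g = sqrt(1 - 4) = sqrt(-3) = I*sqrt(3) ≈ 1.732*I)
h(s) = 3 (h(s) = 3 + (s - s)/8 = 3 + (1/8)*0 = 3 + 0 = 3)
h(g)*d = 3*(-10) = -30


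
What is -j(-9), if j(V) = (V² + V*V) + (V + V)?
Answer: -144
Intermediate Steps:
j(V) = 2*V + 2*V² (j(V) = (V² + V²) + 2*V = 2*V² + 2*V = 2*V + 2*V²)
-j(-9) = -2*(-9)*(1 - 9) = -2*(-9)*(-8) = -1*144 = -144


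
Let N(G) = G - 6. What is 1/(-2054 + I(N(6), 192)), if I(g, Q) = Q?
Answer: -1/1862 ≈ -0.00053706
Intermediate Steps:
N(G) = -6 + G
1/(-2054 + I(N(6), 192)) = 1/(-2054 + 192) = 1/(-1862) = -1/1862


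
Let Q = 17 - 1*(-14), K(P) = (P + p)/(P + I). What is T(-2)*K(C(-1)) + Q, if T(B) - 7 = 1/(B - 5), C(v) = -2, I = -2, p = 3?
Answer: 205/7 ≈ 29.286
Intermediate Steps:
K(P) = (3 + P)/(-2 + P) (K(P) = (P + 3)/(P - 2) = (3 + P)/(-2 + P))
T(B) = 7 + 1/(-5 + B) (T(B) = 7 + 1/(B - 5) = 7 + 1/(-5 + B))
Q = 31 (Q = 17 + 14 = 31)
T(-2)*K(C(-1)) + Q = ((-34 + 7*(-2))/(-5 - 2))*((3 - 2)/(-2 - 2)) + 31 = ((-34 - 14)/(-7))*(1/(-4)) + 31 = (-⅐*(-48))*(-¼*1) + 31 = (48/7)*(-¼) + 31 = -12/7 + 31 = 205/7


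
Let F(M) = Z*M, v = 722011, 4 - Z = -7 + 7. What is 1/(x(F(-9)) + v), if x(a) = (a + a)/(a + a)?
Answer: 1/722012 ≈ 1.3850e-6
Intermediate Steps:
Z = 4 (Z = 4 - (-7 + 7) = 4 - 1*0 = 4 + 0 = 4)
F(M) = 4*M
x(a) = 1 (x(a) = (2*a)/((2*a)) = (2*a)*(1/(2*a)) = 1)
1/(x(F(-9)) + v) = 1/(1 + 722011) = 1/722012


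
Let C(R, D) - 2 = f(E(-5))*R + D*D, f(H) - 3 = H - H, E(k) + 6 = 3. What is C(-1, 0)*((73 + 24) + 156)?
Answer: -253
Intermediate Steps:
E(k) = -3 (E(k) = -6 + 3 = -3)
f(H) = 3 (f(H) = 3 + (H - H) = 3 + 0 = 3)
C(R, D) = 2 + D² + 3*R (C(R, D) = 2 + (3*R + D*D) = 2 + (3*R + D²) = 2 + (D² + 3*R) = 2 + D² + 3*R)
C(-1, 0)*((73 + 24) + 156) = (2 + 0² + 3*(-1))*((73 + 24) + 156) = (2 + 0 - 3)*(97 + 156) = -1*253 = -253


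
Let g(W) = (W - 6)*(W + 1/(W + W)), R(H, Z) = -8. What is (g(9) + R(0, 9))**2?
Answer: 13225/36 ≈ 367.36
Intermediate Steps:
g(W) = (-6 + W)*(W + 1/(2*W))
(g(9) + R(0, 9))**2 = ((1/2 + 9**2 - 6*9 - 3/9) - 8)**2 = ((1/2 + 81 - 54 - 3*1/9) - 8)**2 = ((1/2 + 81 - 54 - 1/3) - 8)**2 = (163/6 - 8)**2 = (115/6)**2 = 13225/36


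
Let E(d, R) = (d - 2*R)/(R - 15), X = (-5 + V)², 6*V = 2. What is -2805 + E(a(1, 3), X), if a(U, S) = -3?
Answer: -171524/61 ≈ -2811.9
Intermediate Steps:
V = ⅓ (V = (⅙)*2 = ⅓ ≈ 0.33333)
X = 196/9 (X = (-5 + ⅓)² = (-14/3)² = 196/9 ≈ 21.778)
E(d, R) = (d - 2*R)/(-15 + R)
-2805 + E(a(1, 3), X) = -2805 + (-3 - 2*196/9)/(-15 + 196/9) = -2805 + (-3 - 392/9)/(61/9) = -2805 + (9/61)*(-419/9) = -2805 - 419/61 = -171524/61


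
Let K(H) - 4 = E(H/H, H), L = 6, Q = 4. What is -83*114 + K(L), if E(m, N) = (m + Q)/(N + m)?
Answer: -66201/7 ≈ -9457.3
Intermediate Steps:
E(m, N) = (4 + m)/(N + m) (E(m, N) = (m + 4)/(N + m) = (4 + m)/(N + m))
K(H) = 4 + 5/(1 + H) (K(H) = 4 + (4 + H/H)/(H + H/H) = 4 + (4 + 1)/(H + 1) = 4 + 5/(1 + H))
-83*114 + K(L) = -83*114 + (9 + 4*6)/(1 + 6) = -9462 + (9 + 24)/7 = -9462 + (⅐)*33 = -9462 + 33/7 = -66201/7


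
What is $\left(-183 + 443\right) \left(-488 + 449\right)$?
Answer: $-10140$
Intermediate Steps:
$\left(-183 + 443\right) \left(-488 + 449\right) = 260 \left(-39\right) = -10140$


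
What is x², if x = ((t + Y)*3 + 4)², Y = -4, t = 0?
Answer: 4096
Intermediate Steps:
x = 64 (x = ((0 - 4)*3 + 4)² = (-4*3 + 4)² = (-12 + 4)² = (-8)² = 64)
x² = 64² = 4096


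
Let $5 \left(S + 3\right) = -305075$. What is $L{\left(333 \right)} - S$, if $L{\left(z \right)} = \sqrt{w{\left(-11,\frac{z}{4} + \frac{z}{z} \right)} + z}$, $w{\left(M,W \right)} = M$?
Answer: $61018 + \sqrt{322} \approx 61036.0$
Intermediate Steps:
$L{\left(z \right)} = \sqrt{-11 + z}$
$S = -61018$ ($S = -3 + \frac{1}{5} \left(-305075\right) = -3 - 61015 = -61018$)
$L{\left(333 \right)} - S = \sqrt{-11 + 333} - -61018 = \sqrt{322} + 61018 = 61018 + \sqrt{322}$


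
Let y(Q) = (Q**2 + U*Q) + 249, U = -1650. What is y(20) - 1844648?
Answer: -1876999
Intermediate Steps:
y(Q) = 249 + Q**2 - 1650*Q (y(Q) = (Q**2 - 1650*Q) + 249 = 249 + Q**2 - 1650*Q)
y(20) - 1844648 = (249 + 20**2 - 1650*20) - 1844648 = (249 + 400 - 33000) - 1844648 = -32351 - 1844648 = -1876999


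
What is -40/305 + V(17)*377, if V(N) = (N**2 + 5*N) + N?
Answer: 8991819/61 ≈ 1.4741e+5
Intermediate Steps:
V(N) = N**2 + 6*N
-40/305 + V(17)*377 = -40/305 + (17*(6 + 17))*377 = -40*1/305 + (17*23)*377 = -8/61 + 391*377 = -8/61 + 147407 = 8991819/61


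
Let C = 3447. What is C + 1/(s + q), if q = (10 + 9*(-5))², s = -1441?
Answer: 744551/216 ≈ 3447.0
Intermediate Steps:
q = 1225 (q = (10 - 45)² = (-35)² = 1225)
C + 1/(s + q) = 3447 + 1/(-1441 + 1225) = 3447 + 1/(-216) = 3447 - 1/216 = 744551/216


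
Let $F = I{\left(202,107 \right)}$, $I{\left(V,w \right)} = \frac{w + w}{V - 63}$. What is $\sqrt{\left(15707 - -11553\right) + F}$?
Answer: $\frac{\sqrt{526720206}}{139} \approx 165.11$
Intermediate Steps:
$I{\left(V,w \right)} = \frac{2 w}{-63 + V}$
$F = \frac{214}{139}$ ($F = 2 \cdot 107 \frac{1}{-63 + 202} = 2 \cdot 107 \cdot \frac{1}{139} = \frac{214}{139} \approx 1.5396$)
$\sqrt{\left(15707 - -11553\right) + F} = \sqrt{\left(15707 - -11553\right) + \frac{214}{139}} = \sqrt{\left(15707 + 11553\right) + \frac{214}{139}} = \sqrt{27260 + \frac{214}{139}} = \sqrt{\frac{3789354}{139}} = \frac{\sqrt{526720206}}{139}$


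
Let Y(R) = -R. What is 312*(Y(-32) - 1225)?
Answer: -372216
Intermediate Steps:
312*(Y(-32) - 1225) = 312*(-1*(-32) - 1225) = 312*(32 - 1225) = 312*(-1193) = -372216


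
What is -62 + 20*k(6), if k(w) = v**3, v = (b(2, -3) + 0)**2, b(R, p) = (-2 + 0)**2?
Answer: 81858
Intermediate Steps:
b(R, p) = 4 (b(R, p) = (-2)**2 = 4)
v = 16 (v = (4 + 0)**2 = 4**2 = 16)
k(w) = 4096 (k(w) = 16**3 = 4096)
-62 + 20*k(6) = -62 + 20*4096 = -62 + 81920 = 81858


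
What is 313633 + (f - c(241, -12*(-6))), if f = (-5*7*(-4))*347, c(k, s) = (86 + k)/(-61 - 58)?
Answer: 43103674/119 ≈ 3.6222e+5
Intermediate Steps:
c(k, s) = -86/119 - k/119 (c(k, s) = (86 + k)/(-119) = (86 + k)*(-1/119) = -86/119 - k/119)
f = 48580 (f = -35*(-4)*347 = 140*347 = 48580)
313633 + (f - c(241, -12*(-6))) = 313633 + (48580 - (-86/119 - 1/119*241)) = 313633 + (48580 - (-86/119 - 241/119)) = 313633 + (48580 - 1*(-327/119)) = 313633 + (48580 + 327/119) = 313633 + 5781347/119 = 43103674/119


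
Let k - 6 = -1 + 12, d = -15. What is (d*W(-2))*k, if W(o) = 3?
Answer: -765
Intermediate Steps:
k = 17 (k = 6 + (-1 + 12) = 6 + 11 = 17)
(d*W(-2))*k = -15*3*17 = -45*17 = -765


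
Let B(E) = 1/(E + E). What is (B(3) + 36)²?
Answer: 47089/36 ≈ 1308.0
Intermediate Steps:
B(E) = 1/(2*E)
(B(3) + 36)² = ((½)/3 + 36)² = ((½)*(⅓) + 36)² = (⅙ + 36)² = (217/6)² = 47089/36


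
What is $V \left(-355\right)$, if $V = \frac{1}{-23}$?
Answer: $\frac{355}{23} \approx 15.435$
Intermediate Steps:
$V = - \frac{1}{23} \approx -0.043478$
$V \left(-355\right) = \left(- \frac{1}{23}\right) \left(-355\right) = \frac{355}{23}$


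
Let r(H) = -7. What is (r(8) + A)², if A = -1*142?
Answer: 22201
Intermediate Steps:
A = -142
(r(8) + A)² = (-7 - 142)² = (-149)² = 22201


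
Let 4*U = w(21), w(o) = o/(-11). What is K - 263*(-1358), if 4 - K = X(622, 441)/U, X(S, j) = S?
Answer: 7527686/21 ≈ 3.5846e+5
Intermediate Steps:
w(o) = -o/11 (w(o) = o*(-1/11) = -o/11)
U = -21/44 (U = (-1/11*21)/4 = (¼)*(-21/11) = -21/44 ≈ -0.47727)
K = 27452/21 (K = 4 - 622/(-21/44) = 4 - 622*(-44)/21 = 4 - 1*(-27368/21) = 4 + 27368/21 = 27452/21 ≈ 1307.2)
K - 263*(-1358) = 27452/21 - 263*(-1358) = 27452/21 - 1*(-357154) = 27452/21 + 357154 = 7527686/21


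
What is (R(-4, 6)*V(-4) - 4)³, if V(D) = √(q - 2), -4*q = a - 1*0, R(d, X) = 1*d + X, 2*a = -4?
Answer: 8 + 42*I*√6 ≈ 8.0 + 102.88*I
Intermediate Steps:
a = -2 (a = (½)*(-4) = -2)
R(d, X) = X + d (R(d, X) = d + X = X + d)
q = ½ (q = -(-2 - 1*0)/4 = -(-2 + 0)/4 = -¼*(-2) = ½ ≈ 0.50000)
V(D) = I*√6/2 (V(D) = √(½ - 2) = √(-3/2) = I*√6/2)
(R(-4, 6)*V(-4) - 4)³ = ((6 - 4)*(I*√6/2) - 4)³ = (2*(I*√6/2) - 4)³ = (I*√6 - 4)³ = (-4 + I*√6)³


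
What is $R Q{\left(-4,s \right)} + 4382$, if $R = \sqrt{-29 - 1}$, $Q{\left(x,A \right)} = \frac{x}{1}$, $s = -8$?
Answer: $4382 - 4 i \sqrt{30} \approx 4382.0 - 21.909 i$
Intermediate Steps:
$Q{\left(x,A \right)} = x$ ($Q{\left(x,A \right)} = x 1 = x$)
$R = i \sqrt{30}$ ($R = \sqrt{-30} = i \sqrt{30} \approx 5.4772 i$)
$R Q{\left(-4,s \right)} + 4382 = i \sqrt{30} \left(-4\right) + 4382 = - 4 i \sqrt{30} + 4382 = 4382 - 4 i \sqrt{30}$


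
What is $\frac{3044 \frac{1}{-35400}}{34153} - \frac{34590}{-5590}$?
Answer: $\frac{1045496333551}{168960013950} \approx 6.1878$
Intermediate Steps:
$\frac{3044 \frac{1}{-35400}}{34153} - \frac{34590}{-5590} = 3044 \left(- \frac{1}{35400}\right) \frac{1}{34153} - - \frac{3459}{559} = \left(- \frac{761}{8850}\right) \frac{1}{34153} + \frac{3459}{559} = - \frac{761}{302254050} + \frac{3459}{559} = \frac{1045496333551}{168960013950}$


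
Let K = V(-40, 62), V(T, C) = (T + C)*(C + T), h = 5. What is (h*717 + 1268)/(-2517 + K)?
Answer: -4853/2033 ≈ -2.3871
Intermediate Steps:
V(T, C) = (C + T)² (V(T, C) = (C + T)*(C + T) = (C + T)²)
K = 484 (K = (62 - 40)² = 22² = 484)
(h*717 + 1268)/(-2517 + K) = (5*717 + 1268)/(-2517 + 484) = (3585 + 1268)/(-2033) = 4853*(-1/2033) = -4853/2033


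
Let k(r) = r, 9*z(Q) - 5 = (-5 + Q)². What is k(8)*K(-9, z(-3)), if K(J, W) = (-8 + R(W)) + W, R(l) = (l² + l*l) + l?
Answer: 8992/9 ≈ 999.11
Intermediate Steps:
z(Q) = 5/9 + (-5 + Q)²/9
R(l) = l + 2*l² (R(l) = (l² + l²) + l = 2*l² + l = l + 2*l²)
K(J, W) = -8 + W + W*(1 + 2*W) (K(J, W) = (-8 + W*(1 + 2*W)) + W = -8 + W + W*(1 + 2*W))
k(8)*K(-9, z(-3)) = 8*(-8 + 2*(5/9 + (-5 - 3)²/9) + 2*(5/9 + (-5 - 3)²/9)²) = 8*(-8 + 2*(5/9 + (⅑)*(-8)²) + 2*(5/9 + (⅑)*(-8)²)²) = 8*(-8 + 2*(5/9 + (⅑)*64) + 2*(5/9 + (⅑)*64)²) = 8*(-8 + 2*(5/9 + 64/9) + 2*(5/9 + 64/9)²) = 8*(-8 + 2*(23/3) + 2*(23/3)²) = 8*(-8 + 46/3 + 2*(529/9)) = 8*(-8 + 46/3 + 1058/9) = 8*(1124/9) = 8992/9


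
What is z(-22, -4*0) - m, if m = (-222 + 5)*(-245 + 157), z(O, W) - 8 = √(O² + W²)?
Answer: -19066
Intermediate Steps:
z(O, W) = 8 + √(O² + W²)
m = 19096 (m = -217*(-88) = 19096)
z(-22, -4*0) - m = (8 + √((-22)² + (-4*0)²)) - 1*19096 = (8 + √(484 + 0²)) - 19096 = (8 + √(484 + 0)) - 19096 = (8 + √484) - 19096 = (8 + 22) - 19096 = 30 - 19096 = -19066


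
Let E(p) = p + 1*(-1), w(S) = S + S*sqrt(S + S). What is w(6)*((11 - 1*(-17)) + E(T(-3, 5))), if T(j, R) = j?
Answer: 144 + 288*sqrt(3) ≈ 642.83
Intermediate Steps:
w(S) = S + sqrt(2)*S**(3/2) (w(S) = S + S*sqrt(2*S) = S + S*(sqrt(2)*sqrt(S)) = S + sqrt(2)*S**(3/2))
E(p) = -1 + p (E(p) = p - 1 = -1 + p)
w(6)*((11 - 1*(-17)) + E(T(-3, 5))) = (6 + sqrt(2)*6**(3/2))*((11 - 1*(-17)) + (-1 - 3)) = (6 + sqrt(2)*(6*sqrt(6)))*((11 + 17) - 4) = (6 + 12*sqrt(3))*(28 - 4) = (6 + 12*sqrt(3))*24 = 144 + 288*sqrt(3)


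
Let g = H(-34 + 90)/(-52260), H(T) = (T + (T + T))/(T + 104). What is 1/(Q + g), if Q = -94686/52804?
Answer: -106958800/191796349 ≈ -0.55767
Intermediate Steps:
H(T) = 3*T/(104 + T) (H(T) = (T + 2*T)/(104 + T) = (3*T)/(104 + T) = 3*T/(104 + T))
g = -7/348400 (g = (3*(-34 + 90)/(104 + (-34 + 90)))/(-52260) = (3*56/(104 + 56))*(-1/52260) = (3*56/160)*(-1/52260) = (3*56*(1/160))*(-1/52260) = (21/20)*(-1/52260) = -7/348400 ≈ -2.0092e-5)
Q = -1101/614 (Q = -94686*1/52804 = -1101/614 ≈ -1.7932)
1/(Q + g) = 1/(-1101/614 - 7/348400) = 1/(-191796349/106958800) = -106958800/191796349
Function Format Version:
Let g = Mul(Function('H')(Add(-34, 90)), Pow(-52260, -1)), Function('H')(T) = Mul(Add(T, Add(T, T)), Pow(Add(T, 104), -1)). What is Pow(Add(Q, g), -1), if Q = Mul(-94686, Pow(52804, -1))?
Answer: Rational(-106958800, 191796349) ≈ -0.55767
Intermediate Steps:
Function('H')(T) = Mul(3, T, Pow(Add(104, T), -1)) (Function('H')(T) = Mul(Add(T, Mul(2, T)), Pow(Add(104, T), -1)) = Mul(Mul(3, T), Pow(Add(104, T), -1)) = Mul(3, T, Pow(Add(104, T), -1)))
g = Rational(-7, 348400) (g = Mul(Mul(3, Add(-34, 90), Pow(Add(104, Add(-34, 90)), -1)), Pow(-52260, -1)) = Mul(Mul(3, 56, Pow(Add(104, 56), -1)), Rational(-1, 52260)) = Mul(Mul(3, 56, Pow(160, -1)), Rational(-1, 52260)) = Mul(Mul(3, 56, Rational(1, 160)), Rational(-1, 52260)) = Mul(Rational(21, 20), Rational(-1, 52260)) = Rational(-7, 348400) ≈ -2.0092e-5)
Q = Rational(-1101, 614) (Q = Mul(-94686, Rational(1, 52804)) = Rational(-1101, 614) ≈ -1.7932)
Pow(Add(Q, g), -1) = Pow(Add(Rational(-1101, 614), Rational(-7, 348400)), -1) = Pow(Rational(-191796349, 106958800), -1) = Rational(-106958800, 191796349)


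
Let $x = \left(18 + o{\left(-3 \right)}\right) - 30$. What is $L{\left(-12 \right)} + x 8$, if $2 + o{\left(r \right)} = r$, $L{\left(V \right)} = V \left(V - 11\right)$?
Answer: $140$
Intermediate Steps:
$L{\left(V \right)} = V \left(-11 + V\right)$
$o{\left(r \right)} = -2 + r$
$x = -17$ ($x = \left(18 - 5\right) - 30 = 13 - 30 = -17$)
$L{\left(-12 \right)} + x 8 = - 12 \left(-11 - 12\right) - 136 = \left(-12\right) \left(-23\right) - 136 = 276 - 136 = 140$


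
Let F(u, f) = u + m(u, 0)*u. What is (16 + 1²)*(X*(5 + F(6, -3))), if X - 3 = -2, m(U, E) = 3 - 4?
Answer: 85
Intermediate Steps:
m(U, E) = -1
F(u, f) = 0 (F(u, f) = u - u = 0)
X = 1 (X = 3 - 2 = 1)
(16 + 1²)*(X*(5 + F(6, -3))) = (16 + 1²)*(1*(5 + 0)) = (16 + 1)*(1*5) = 17*5 = 85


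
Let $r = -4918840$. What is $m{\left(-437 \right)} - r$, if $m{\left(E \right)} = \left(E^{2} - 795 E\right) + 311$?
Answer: $5457535$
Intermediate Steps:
$m{\left(E \right)} = 311 + E^{2} - 795 E$
$m{\left(-437 \right)} - r = \left(311 + \left(-437\right)^{2} - -347415\right) - -4918840 = \left(311 + 190969 + 347415\right) + 4918840 = 538695 + 4918840 = 5457535$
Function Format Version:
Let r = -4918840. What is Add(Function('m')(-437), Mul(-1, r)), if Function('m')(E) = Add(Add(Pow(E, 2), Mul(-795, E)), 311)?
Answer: 5457535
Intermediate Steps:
Function('m')(E) = Add(311, Pow(E, 2), Mul(-795, E))
Add(Function('m')(-437), Mul(-1, r)) = Add(Add(311, Pow(-437, 2), Mul(-795, -437)), Mul(-1, -4918840)) = Add(Add(311, 190969, 347415), 4918840) = Add(538695, 4918840) = 5457535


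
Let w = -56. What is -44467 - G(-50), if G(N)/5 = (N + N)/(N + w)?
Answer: -2357001/53 ≈ -44472.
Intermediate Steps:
G(N) = 10*N/(-56 + N) (G(N) = 5*((N + N)/(N - 56)) = 5*((2*N)/(-56 + N)) = 5*(2*N/(-56 + N)) = 10*N/(-56 + N))
-44467 - G(-50) = -44467 - 10*(-50)/(-56 - 50) = -44467 - 10*(-50)/(-106) = -44467 - 10*(-50)*(-1)/106 = -44467 - 1*250/53 = -44467 - 250/53 = -2357001/53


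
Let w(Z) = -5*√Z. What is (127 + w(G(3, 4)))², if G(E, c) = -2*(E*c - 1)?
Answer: 15579 - 1270*I*√22 ≈ 15579.0 - 5956.8*I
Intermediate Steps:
G(E, c) = 2 - 2*E*c (G(E, c) = -2*(-1 + E*c) = 2 - 2*E*c)
(127 + w(G(3, 4)))² = (127 - 5*√(2 - 2*3*4))² = (127 - 5*√(2 - 24))² = (127 - 5*I*√22)²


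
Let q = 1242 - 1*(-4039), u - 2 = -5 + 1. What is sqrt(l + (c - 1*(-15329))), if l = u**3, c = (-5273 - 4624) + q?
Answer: sqrt(10705) ≈ 103.46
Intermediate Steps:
u = -2 (u = 2 + (-5 + 1) = 2 - 4 = -2)
q = 5281 (q = 1242 + 4039 = 5281)
c = -4616 (c = (-5273 - 4624) + 5281 = -9897 + 5281 = -4616)
l = -8 (l = (-2)**3 = -8)
sqrt(l + (c - 1*(-15329))) = sqrt(-8 + (-4616 - 1*(-15329))) = sqrt(-8 + (-4616 + 15329)) = sqrt(-8 + 10713) = sqrt(10705)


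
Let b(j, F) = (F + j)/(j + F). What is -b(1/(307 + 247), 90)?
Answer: -1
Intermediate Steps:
b(j, F) = 1 (b(j, F) = (F + j)/(F + j) = 1)
-b(1/(307 + 247), 90) = -1*1 = -1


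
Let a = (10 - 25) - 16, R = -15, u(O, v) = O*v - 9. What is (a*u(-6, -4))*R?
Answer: 6975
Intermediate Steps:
u(O, v) = -9 + O*v
a = -31 (a = -15 - 16 = -31)
(a*u(-6, -4))*R = -31*(-9 - 6*(-4))*(-15) = -31*(-9 + 24)*(-15) = -31*15*(-15) = -465*(-15) = 6975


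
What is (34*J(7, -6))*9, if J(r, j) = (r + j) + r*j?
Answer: -12546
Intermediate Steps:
J(r, j) = j + r + j*r (J(r, j) = (j + r) + j*r = j + r + j*r)
(34*J(7, -6))*9 = (34*(-6 + 7 - 6*7))*9 = (34*(-6 + 7 - 42))*9 = (34*(-41))*9 = -1394*9 = -12546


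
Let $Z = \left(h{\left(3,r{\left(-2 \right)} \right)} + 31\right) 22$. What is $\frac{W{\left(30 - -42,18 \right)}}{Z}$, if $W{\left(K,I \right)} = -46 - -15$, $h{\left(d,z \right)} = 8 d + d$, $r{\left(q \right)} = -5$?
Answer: $- \frac{31}{1276} \approx -0.024295$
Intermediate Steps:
$h{\left(d,z \right)} = 9 d$
$Z = 1276$ ($Z = \left(9 \cdot 3 + 31\right) 22 = \left(27 + 31\right) 22 = 58 \cdot 22 = 1276$)
$W{\left(K,I \right)} = -31$ ($W{\left(K,I \right)} = -46 + 15 = -31$)
$\frac{W{\left(30 - -42,18 \right)}}{Z} = - \frac{31}{1276}$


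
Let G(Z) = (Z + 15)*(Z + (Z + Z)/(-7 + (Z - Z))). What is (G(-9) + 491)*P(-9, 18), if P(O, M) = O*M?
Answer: -513054/7 ≈ -73293.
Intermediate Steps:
P(O, M) = M*O
G(Z) = 5*Z*(15 + Z)/7 (G(Z) = (15 + Z)*(Z + (2*Z)/(-7 + 0)) = (15 + Z)*(Z + (2*Z)/(-7)) = (15 + Z)*(Z + (2*Z)*(-⅐)) = (15 + Z)*(Z - 2*Z/7) = (15 + Z)*(5*Z/7) = 5*Z*(15 + Z)/7)
(G(-9) + 491)*P(-9, 18) = ((5/7)*(-9)*(15 - 9) + 491)*(18*(-9)) = ((5/7)*(-9)*6 + 491)*(-162) = (-270/7 + 491)*(-162) = (3167/7)*(-162) = -513054/7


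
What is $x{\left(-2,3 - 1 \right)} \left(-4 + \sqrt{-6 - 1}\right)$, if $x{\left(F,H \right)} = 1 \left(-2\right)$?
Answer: $8 - 2 i \sqrt{7} \approx 8.0 - 5.2915 i$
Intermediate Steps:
$x{\left(F,H \right)} = -2$
$x{\left(-2,3 - 1 \right)} \left(-4 + \sqrt{-6 - 1}\right) = - 2 \left(-4 + \sqrt{-6 - 1}\right) = - 2 \left(-4 + \sqrt{-7}\right) = - 2 \left(-4 + i \sqrt{7}\right) = 8 - 2 i \sqrt{7}$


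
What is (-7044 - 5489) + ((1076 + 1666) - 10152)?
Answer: -19943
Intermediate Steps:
(-7044 - 5489) + ((1076 + 1666) - 10152) = -12533 + (2742 - 10152) = -12533 - 7410 = -19943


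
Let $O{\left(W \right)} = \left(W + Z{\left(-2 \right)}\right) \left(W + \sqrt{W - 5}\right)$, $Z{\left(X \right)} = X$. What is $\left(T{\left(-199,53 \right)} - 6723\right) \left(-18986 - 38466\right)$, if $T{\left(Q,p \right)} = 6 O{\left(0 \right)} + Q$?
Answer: $397682744 + 689424 i \sqrt{5} \approx 3.9768 \cdot 10^{8} + 1.5416 \cdot 10^{6} i$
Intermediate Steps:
$O{\left(W \right)} = \left(-2 + W\right) \left(W + \sqrt{-5 + W}\right)$ ($O{\left(W \right)} = \left(W - 2\right) \left(W + \sqrt{W - 5}\right) = \left(-2 + W\right) \left(W + \sqrt{-5 + W}\right)$)
$T{\left(Q,p \right)} = Q - 12 i \sqrt{5}$ ($T{\left(Q,p \right)} = 6 \left(0^{2} - 0 - 2 \sqrt{-5 + 0} + 0 \sqrt{-5 + 0}\right) + Q = 6 \left(0 + 0 - 2 \sqrt{-5} + 0 \sqrt{-5}\right) + Q = 6 \left(0 + 0 - 2 i \sqrt{5} + 0 i \sqrt{5}\right) + Q = 6 \left(0 + 0 - 2 i \sqrt{5} + 0\right) + Q = 6 \left(- 2 i \sqrt{5}\right) + Q = - 12 i \sqrt{5} + Q = Q - 12 i \sqrt{5}$)
$\left(T{\left(-199,53 \right)} - 6723\right) \left(-18986 - 38466\right) = \left(\left(-199 - 12 i \sqrt{5}\right) - 6723\right) \left(-18986 - 38466\right) = \left(-6922 - 12 i \sqrt{5}\right) \left(-57452\right) = 397682744 + 689424 i \sqrt{5}$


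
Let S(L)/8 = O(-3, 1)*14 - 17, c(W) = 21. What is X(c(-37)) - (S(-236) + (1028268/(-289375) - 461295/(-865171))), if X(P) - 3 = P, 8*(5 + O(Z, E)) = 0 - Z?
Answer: 2544767854059/3736699375 ≈ 681.02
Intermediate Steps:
O(Z, E) = -5 - Z/8 (O(Z, E) = -5 + (0 - Z)/8 = -5 + (-Z)/8 = -5 - Z/8)
X(P) = 3 + P
S(L) = -654 (S(L) = 8*((-5 - ⅛*(-3))*14 - 17) = 8*((-5 + 3/8)*14 - 17) = 8*(-37/8*14 - 17) = 8*(-259/4 - 17) = 8*(-327/4) = -654)
X(c(-37)) - (S(-236) + (1028268/(-289375) - 461295/(-865171))) = (3 + 21) - (-654 + (1028268/(-289375) - 461295/(-865171))) = 24 - (-654 + (1028268*(-1/289375) - 461295*(-1/865171))) = 24 - (-654 + (-1028268/289375 + 6885/12913)) = 24 - (-654 - 11285677809/3736699375) = 24 - 1*(-2455087069059/3736699375) = 24 + 2455087069059/3736699375 = 2544767854059/3736699375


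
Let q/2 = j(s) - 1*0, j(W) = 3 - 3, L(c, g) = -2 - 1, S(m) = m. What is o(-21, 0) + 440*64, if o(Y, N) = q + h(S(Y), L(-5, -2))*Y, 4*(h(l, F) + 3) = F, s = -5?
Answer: 112955/4 ≈ 28239.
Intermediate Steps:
L(c, g) = -3
h(l, F) = -3 + F/4
j(W) = 0
q = 0 (q = 2*(0 - 1*0) = 2*(0 + 0) = 2*0 = 0)
o(Y, N) = -15*Y/4 (o(Y, N) = 0 + (-3 + (¼)*(-3))*Y = 0 + (-3 - ¾)*Y = 0 - 15*Y/4 = -15*Y/4)
o(-21, 0) + 440*64 = -15/4*(-21) + 440*64 = 315/4 + 28160 = 112955/4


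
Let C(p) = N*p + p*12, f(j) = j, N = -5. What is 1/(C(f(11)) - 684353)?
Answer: -1/684276 ≈ -1.4614e-6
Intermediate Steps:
C(p) = 7*p (C(p) = -5*p + p*12 = -5*p + 12*p = 7*p)
1/(C(f(11)) - 684353) = 1/(7*11 - 684353) = 1/(77 - 684353) = 1/(-684276) = -1/684276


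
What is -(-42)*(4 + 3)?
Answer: 294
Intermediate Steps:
-(-42)*(4 + 3) = -(-42)*7 = -7*(-42) = 294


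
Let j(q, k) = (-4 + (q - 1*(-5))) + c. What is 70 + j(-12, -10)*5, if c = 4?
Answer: 35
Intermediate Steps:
j(q, k) = 5 + q (j(q, k) = (-4 + (q - 1*(-5))) + 4 = (-4 + (q + 5)) + 4 = (-4 + (5 + q)) + 4 = (1 + q) + 4 = 5 + q)
70 + j(-12, -10)*5 = 70 + (5 - 12)*5 = 70 - 7*5 = 70 - 35 = 35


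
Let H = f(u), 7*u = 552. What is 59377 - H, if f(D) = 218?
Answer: 59159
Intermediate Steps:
u = 552/7 (u = (1/7)*552 = 552/7 ≈ 78.857)
H = 218
59377 - H = 59377 - 1*218 = 59377 - 218 = 59159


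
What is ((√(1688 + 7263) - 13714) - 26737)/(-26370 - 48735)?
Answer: 40451/75105 - √8951/75105 ≈ 0.53733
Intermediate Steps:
((√(1688 + 7263) - 13714) - 26737)/(-26370 - 48735) = ((√8951 - 13714) - 26737)/(-75105) = ((-13714 + √8951) - 26737)*(-1/75105) = (-40451 + √8951)*(-1/75105) = 40451/75105 - √8951/75105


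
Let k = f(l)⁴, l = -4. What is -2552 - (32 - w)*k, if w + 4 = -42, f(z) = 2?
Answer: -3800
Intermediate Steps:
w = -46 (w = -4 - 42 = -46)
k = 16 (k = 2⁴ = 16)
-2552 - (32 - w)*k = -2552 - (32 - 1*(-46))*16 = -2552 - (32 + 46)*16 = -2552 - 78*16 = -2552 - 1*1248 = -2552 - 1248 = -3800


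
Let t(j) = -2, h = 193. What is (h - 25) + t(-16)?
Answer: 166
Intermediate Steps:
(h - 25) + t(-16) = (193 - 25) - 2 = 168 - 2 = 166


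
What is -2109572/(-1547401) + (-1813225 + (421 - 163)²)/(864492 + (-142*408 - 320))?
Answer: -1001972087069/1247570392636 ≈ -0.80314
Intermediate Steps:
-2109572/(-1547401) + (-1813225 + (421 - 163)²)/(864492 + (-142*408 - 320)) = -2109572*(-1/1547401) + (-1813225 + 258²)/(864492 + (-57936 - 320)) = 2109572/1547401 + (-1813225 + 66564)/(864492 - 58256) = 2109572/1547401 - 1746661/806236 = -1001972087069/1247570392636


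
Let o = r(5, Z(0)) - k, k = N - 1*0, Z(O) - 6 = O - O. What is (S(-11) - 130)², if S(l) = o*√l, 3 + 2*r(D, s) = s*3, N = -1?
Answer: 64421/4 - 2210*I*√11 ≈ 16105.0 - 7329.7*I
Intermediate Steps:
Z(O) = 6 (Z(O) = 6 + (O - O) = 6 + 0 = 6)
k = -1 (k = -1 - 1*0 = -1 + 0 = -1)
r(D, s) = -3/2 + 3*s/2 (r(D, s) = -3/2 + (s*3)/2 = -3/2 + (3*s)/2 = -3/2 + 3*s/2)
o = 17/2 (o = (-3/2 + (3/2)*6) - 1*(-1) = (-3/2 + 9) + 1 = 15/2 + 1 = 17/2 ≈ 8.5000)
S(l) = 17*√l/2
(S(-11) - 130)² = (17*√(-11)/2 - 130)² = (17*(I*√11)/2 - 130)² = (17*I*√11/2 - 130)² = (-130 + 17*I*√11/2)²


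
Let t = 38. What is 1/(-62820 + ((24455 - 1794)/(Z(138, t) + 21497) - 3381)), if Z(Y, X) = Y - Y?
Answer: -21497/1423100236 ≈ -1.5106e-5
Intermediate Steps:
Z(Y, X) = 0
1/(-62820 + ((24455 - 1794)/(Z(138, t) + 21497) - 3381)) = 1/(-62820 + ((24455 - 1794)/(0 + 21497) - 3381)) = 1/(-62820 + (22661/21497 - 3381)) = 1/(-62820 - 72658696/21497) = 1/(-1423100236/21497) = -21497/1423100236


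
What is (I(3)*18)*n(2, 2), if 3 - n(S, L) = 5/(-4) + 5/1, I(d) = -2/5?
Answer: 27/5 ≈ 5.4000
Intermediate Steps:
I(d) = -2/5 (I(d) = -2*1/5 = -2/5)
n(S, L) = -3/4 (n(S, L) = 3 - (5/(-4) + 5/1) = 3 - (5*(-1/4) + 5*1) = 3 - (-5/4 + 5) = 3 - 1*15/4 = 3 - 15/4 = -3/4)
(I(3)*18)*n(2, 2) = -2/5*18*(-3/4) = -36/5*(-3/4) = 27/5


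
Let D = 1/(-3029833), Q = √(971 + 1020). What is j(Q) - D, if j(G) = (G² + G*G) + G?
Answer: 12064795007/3029833 + √1991 ≈ 4026.6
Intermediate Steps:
Q = √1991 ≈ 44.621
j(G) = G + 2*G² (j(G) = (G² + G²) + G = 2*G² + G = G + 2*G²)
D = -1/3029833 ≈ -3.3005e-7
j(Q) - D = √1991*(1 + 2*√1991) - 1*(-1/3029833) = √1991*(1 + 2*√1991) + 1/3029833 = 1/3029833 + √1991*(1 + 2*√1991)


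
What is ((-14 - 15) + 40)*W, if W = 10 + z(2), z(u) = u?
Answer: 132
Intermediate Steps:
W = 12 (W = 10 + 2 = 12)
((-14 - 15) + 40)*W = ((-14 - 15) + 40)*12 = (-29 + 40)*12 = 11*12 = 132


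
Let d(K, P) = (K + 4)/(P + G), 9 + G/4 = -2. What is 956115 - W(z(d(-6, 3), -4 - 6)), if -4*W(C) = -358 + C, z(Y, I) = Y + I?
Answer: 78393887/82 ≈ 9.5602e+5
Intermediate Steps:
G = -44 (G = -36 + 4*(-2) = -36 - 8 = -44)
d(K, P) = (4 + K)/(-44 + P) (d(K, P) = (K + 4)/(P - 44) = (4 + K)/(-44 + P))
z(Y, I) = I + Y
W(C) = 179/2 - C/4 (W(C) = -(-358 + C)/4 = 179/2 - C/4)
956115 - W(z(d(-6, 3), -4 - 6)) = 956115 - (179/2 - ((-4 - 6) + (4 - 6)/(-44 + 3))/4) = 956115 - (179/2 - (-10 - 2/(-41))/4) = 956115 - (179/2 - (-10 - 1/41*(-2))/4) = 956115 - (179/2 - (-10 + 2/41)/4) = 956115 - (179/2 - ¼*(-408/41)) = 956115 - (179/2 + 102/41) = 956115 - 1*7543/82 = 956115 - 7543/82 = 78393887/82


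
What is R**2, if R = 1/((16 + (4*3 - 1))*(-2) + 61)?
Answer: 1/49 ≈ 0.020408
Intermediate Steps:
R = 1/7 (R = 1/((16 + (12 - 1))*(-2) + 61) = 1/((16 + 11)*(-2) + 61) = 1/(27*(-2) + 61) = 1/(-54 + 61) = 1/7 ≈ 0.14286)
R**2 = (1/7)**2 = 1/49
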